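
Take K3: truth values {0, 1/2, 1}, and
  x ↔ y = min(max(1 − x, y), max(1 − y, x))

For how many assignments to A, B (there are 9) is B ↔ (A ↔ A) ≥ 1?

A = 0, B = 0 ↦ 0  <
A = 0, B = 1/2 ↦ 1/2  <
A = 0, B = 1 ↦ 1  ≥
A = 1/2, B = 0 ↦ 1/2  <
A = 1/2, B = 1/2 ↦ 1/2  <
A = 1/2, B = 1 ↦ 1/2  <
A = 1, B = 0 ↦ 0  <
A = 1, B = 1/2 ↦ 1/2  <
A = 1, B = 1 ↦ 1  ≥
So 2 of the 9 assignments meet the threshold.

2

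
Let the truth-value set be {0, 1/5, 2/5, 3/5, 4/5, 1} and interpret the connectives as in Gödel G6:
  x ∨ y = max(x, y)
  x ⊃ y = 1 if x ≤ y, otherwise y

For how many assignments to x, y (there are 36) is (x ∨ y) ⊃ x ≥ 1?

value 1: 21 assignments (counts)
value 4/5: 1 assignment
value 3/5: 2 assignments
value 2/5: 3 assignments
value 1/5: 4 assignments
value 0: 5 assignments
So 21 of the 36 assignments meet the threshold.

21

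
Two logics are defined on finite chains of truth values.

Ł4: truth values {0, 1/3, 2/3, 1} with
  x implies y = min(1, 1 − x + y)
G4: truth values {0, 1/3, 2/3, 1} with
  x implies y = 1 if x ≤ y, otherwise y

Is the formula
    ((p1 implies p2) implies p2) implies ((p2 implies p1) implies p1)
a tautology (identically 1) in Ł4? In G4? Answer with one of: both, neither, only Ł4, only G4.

In Ł4: every assignment gives 1 — tautology.
In G4: at p1 = 1/3, p2 = 0 the value is 1/3 — not a tautology.

only Ł4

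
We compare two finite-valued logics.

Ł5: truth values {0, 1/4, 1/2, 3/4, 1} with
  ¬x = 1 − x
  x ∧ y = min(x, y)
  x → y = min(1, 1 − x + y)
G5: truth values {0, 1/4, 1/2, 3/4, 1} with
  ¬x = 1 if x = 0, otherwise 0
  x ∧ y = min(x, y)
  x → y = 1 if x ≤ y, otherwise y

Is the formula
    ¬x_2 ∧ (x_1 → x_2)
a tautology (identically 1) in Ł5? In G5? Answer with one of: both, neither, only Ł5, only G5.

In Ł5: at x_1 = 0, x_2 = 1/4 the value is 3/4 — not a tautology.
In G5: at x_1 = 0, x_2 = 1/4 the value is 0 — not a tautology.

neither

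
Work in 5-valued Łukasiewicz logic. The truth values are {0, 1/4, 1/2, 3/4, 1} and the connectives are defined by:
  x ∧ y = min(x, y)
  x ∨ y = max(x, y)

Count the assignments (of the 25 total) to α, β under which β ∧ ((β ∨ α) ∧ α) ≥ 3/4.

value 1: 1 assignment (counts)
value 3/4: 3 assignments (counts)
value 1/2: 5 assignments
value 1/4: 7 assignments
value 0: 9 assignments
So 4 of the 25 assignments meet the threshold.

4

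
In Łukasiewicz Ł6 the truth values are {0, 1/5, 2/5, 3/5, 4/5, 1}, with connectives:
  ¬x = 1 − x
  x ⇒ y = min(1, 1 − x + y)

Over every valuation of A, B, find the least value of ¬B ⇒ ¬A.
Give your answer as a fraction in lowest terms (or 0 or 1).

0

Take A = 1, B = 0:
¬B = ¬0 = 1
¬A = ¬1 = 0
¬B ⇒ ¬A = 1 ⇒ 0 = 0
No assignment yields a value below 0, so this is the minimum.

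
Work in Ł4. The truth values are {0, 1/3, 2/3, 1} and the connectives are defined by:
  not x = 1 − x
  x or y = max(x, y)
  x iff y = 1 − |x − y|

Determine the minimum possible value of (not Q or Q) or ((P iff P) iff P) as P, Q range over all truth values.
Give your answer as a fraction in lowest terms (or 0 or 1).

2/3

Take P = 0, Q = 1/3:
not Q = not 1/3 = 2/3
not Q or Q = 2/3 or 1/3 = 2/3
P iff P = 0 iff 0 = 1
(P iff P) iff P = 1 iff 0 = 0
(not Q or Q) or ((P iff P) iff P) = 2/3 or 0 = 2/3
No assignment yields a value below 2/3, so this is the minimum.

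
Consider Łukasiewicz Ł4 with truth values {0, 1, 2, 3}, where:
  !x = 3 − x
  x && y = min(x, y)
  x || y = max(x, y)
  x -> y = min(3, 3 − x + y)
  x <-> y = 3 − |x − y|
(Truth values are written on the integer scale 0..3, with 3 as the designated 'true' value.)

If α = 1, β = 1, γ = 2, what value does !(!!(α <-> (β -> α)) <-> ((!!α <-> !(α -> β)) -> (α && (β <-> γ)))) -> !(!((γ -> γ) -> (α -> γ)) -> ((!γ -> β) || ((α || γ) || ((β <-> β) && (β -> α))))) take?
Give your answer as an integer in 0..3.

2

β -> α = 1 -> 1 = 3
α <-> (β -> α) = 1 <-> 3 = 1
!(α <-> (β -> α)) = !1 = 2
!!(α <-> (β -> α)) = !2 = 1
!α = !1 = 2
!!α = !2 = 1
α -> β = 1 -> 1 = 3
!(α -> β) = !3 = 0
!!α <-> !(α -> β) = 1 <-> 0 = 2
β <-> γ = 1 <-> 2 = 2
α && (β <-> γ) = 1 && 2 = 1
(!!α <-> !(α -> β)) -> (α && (β <-> γ)) = 2 -> 1 = 2
!!(α <-> (β -> α)) <-> ((!!α <-> !(α -> β)) -> (α && (β <-> γ))) = 1 <-> 2 = 2
!(!!(α <-> (β -> α)) <-> ((!!α <-> !(α -> β)) -> (α && (β <-> γ)))) = !2 = 1
γ -> γ = 2 -> 2 = 3
α -> γ = 1 -> 2 = 3
(γ -> γ) -> (α -> γ) = 3 -> 3 = 3
!((γ -> γ) -> (α -> γ)) = !3 = 0
!γ = !2 = 1
!γ -> β = 1 -> 1 = 3
α || γ = 1 || 2 = 2
β <-> β = 1 <-> 1 = 3
β -> α = 1 -> 1 = 3
(β <-> β) && (β -> α) = 3 && 3 = 3
(α || γ) || ((β <-> β) && (β -> α)) = 2 || 3 = 3
(!γ -> β) || ((α || γ) || ((β <-> β) && (β -> α))) = 3 || 3 = 3
!((γ -> γ) -> (α -> γ)) -> ((!γ -> β) || ((α || γ) || ((β <-> β) && (β -> α)))) = 0 -> 3 = 3
!(!((γ -> γ) -> (α -> γ)) -> ((!γ -> β) || ((α || γ) || ((β <-> β) && (β -> α))))) = !3 = 0
!(!!(α <-> (β -> α)) <-> ((!!α <-> !(α -> β)) -> (α && (β <-> γ)))) -> !(!((γ -> γ) -> (α -> γ)) -> ((!γ -> β) || ((α || γ) || ((β <-> β) && (β -> α))))) = 1 -> 0 = 2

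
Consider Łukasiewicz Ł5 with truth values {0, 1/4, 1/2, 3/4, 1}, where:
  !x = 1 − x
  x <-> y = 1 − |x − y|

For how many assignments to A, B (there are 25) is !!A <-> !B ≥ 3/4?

13

value 1: 5 assignments (counts)
value 3/4: 8 assignments (counts)
value 1/2: 6 assignments
value 1/4: 4 assignments
value 0: 2 assignments
So 13 of the 25 assignments meet the threshold.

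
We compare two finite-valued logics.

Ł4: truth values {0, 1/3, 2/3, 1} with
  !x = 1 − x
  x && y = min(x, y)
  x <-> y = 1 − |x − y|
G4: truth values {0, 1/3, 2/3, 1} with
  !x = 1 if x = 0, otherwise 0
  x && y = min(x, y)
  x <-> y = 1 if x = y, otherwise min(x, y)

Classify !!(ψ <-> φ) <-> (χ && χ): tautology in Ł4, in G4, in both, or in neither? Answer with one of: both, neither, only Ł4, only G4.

In Ł4: at φ = 0, ψ = 0, χ = 0 the value is 0 — not a tautology.
In G4: at φ = 0, ψ = 0, χ = 0 the value is 0 — not a tautology.

neither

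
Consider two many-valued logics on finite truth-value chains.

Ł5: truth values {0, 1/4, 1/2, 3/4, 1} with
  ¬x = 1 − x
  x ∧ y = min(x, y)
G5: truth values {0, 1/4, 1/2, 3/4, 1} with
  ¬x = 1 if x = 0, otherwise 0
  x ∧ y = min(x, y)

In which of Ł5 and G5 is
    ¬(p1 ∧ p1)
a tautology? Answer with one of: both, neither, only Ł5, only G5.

neither

In Ł5: at p1 = 1/4 the value is 3/4 — not a tautology.
In G5: at p1 = 1/4 the value is 0 — not a tautology.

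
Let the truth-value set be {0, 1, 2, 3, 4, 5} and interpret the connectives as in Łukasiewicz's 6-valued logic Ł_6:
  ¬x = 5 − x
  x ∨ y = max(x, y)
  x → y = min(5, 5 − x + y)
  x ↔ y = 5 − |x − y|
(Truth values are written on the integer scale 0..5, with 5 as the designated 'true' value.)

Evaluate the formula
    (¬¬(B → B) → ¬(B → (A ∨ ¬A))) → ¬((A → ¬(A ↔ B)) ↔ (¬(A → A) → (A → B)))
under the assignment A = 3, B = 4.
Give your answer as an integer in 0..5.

5

B → B = 4 → 4 = 5
¬(B → B) = ¬5 = 0
¬¬(B → B) = ¬0 = 5
¬A = ¬3 = 2
A ∨ ¬A = 3 ∨ 2 = 3
B → (A ∨ ¬A) = 4 → 3 = 4
¬(B → (A ∨ ¬A)) = ¬4 = 1
¬¬(B → B) → ¬(B → (A ∨ ¬A)) = 5 → 1 = 1
A ↔ B = 3 ↔ 4 = 4
¬(A ↔ B) = ¬4 = 1
A → ¬(A ↔ B) = 3 → 1 = 3
A → A = 3 → 3 = 5
¬(A → A) = ¬5 = 0
A → B = 3 → 4 = 5
¬(A → A) → (A → B) = 0 → 5 = 5
(A → ¬(A ↔ B)) ↔ (¬(A → A) → (A → B)) = 3 ↔ 5 = 3
¬((A → ¬(A ↔ B)) ↔ (¬(A → A) → (A → B))) = ¬3 = 2
(¬¬(B → B) → ¬(B → (A ∨ ¬A))) → ¬((A → ¬(A ↔ B)) ↔ (¬(A → A) → (A → B))) = 1 → 2 = 5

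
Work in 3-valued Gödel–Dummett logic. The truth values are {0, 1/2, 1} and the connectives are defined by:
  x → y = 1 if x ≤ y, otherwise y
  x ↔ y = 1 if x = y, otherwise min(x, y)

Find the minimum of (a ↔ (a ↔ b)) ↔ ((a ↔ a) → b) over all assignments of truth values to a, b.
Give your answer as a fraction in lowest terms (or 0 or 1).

1/2

Take a = 0, b = 1/2:
a ↔ b = 0 ↔ 1/2 = 0
a ↔ (a ↔ b) = 0 ↔ 0 = 1
a ↔ a = 0 ↔ 0 = 1
(a ↔ a) → b = 1 → 1/2 = 1/2
(a ↔ (a ↔ b)) ↔ ((a ↔ a) → b) = 1 ↔ 1/2 = 1/2
No assignment yields a value below 1/2, so this is the minimum.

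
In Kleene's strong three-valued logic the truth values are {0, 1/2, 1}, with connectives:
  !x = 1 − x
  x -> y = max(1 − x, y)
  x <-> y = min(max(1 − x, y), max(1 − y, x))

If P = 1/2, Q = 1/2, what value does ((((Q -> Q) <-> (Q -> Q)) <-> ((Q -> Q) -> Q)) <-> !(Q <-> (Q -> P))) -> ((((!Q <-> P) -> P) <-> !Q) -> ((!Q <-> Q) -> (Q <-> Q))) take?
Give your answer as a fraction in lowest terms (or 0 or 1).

1/2

Q -> Q = 1/2 -> 1/2 = 1/2
Q -> Q = 1/2 -> 1/2 = 1/2
(Q -> Q) <-> (Q -> Q) = 1/2 <-> 1/2 = 1/2
Q -> Q = 1/2 -> 1/2 = 1/2
(Q -> Q) -> Q = 1/2 -> 1/2 = 1/2
((Q -> Q) <-> (Q -> Q)) <-> ((Q -> Q) -> Q) = 1/2 <-> 1/2 = 1/2
Q -> P = 1/2 -> 1/2 = 1/2
Q <-> (Q -> P) = 1/2 <-> 1/2 = 1/2
!(Q <-> (Q -> P)) = !1/2 = 1/2
(((Q -> Q) <-> (Q -> Q)) <-> ((Q -> Q) -> Q)) <-> !(Q <-> (Q -> P)) = 1/2 <-> 1/2 = 1/2
!Q = !1/2 = 1/2
!Q <-> P = 1/2 <-> 1/2 = 1/2
(!Q <-> P) -> P = 1/2 -> 1/2 = 1/2
!Q = !1/2 = 1/2
((!Q <-> P) -> P) <-> !Q = 1/2 <-> 1/2 = 1/2
!Q = !1/2 = 1/2
!Q <-> Q = 1/2 <-> 1/2 = 1/2
Q <-> Q = 1/2 <-> 1/2 = 1/2
(!Q <-> Q) -> (Q <-> Q) = 1/2 -> 1/2 = 1/2
(((!Q <-> P) -> P) <-> !Q) -> ((!Q <-> Q) -> (Q <-> Q)) = 1/2 -> 1/2 = 1/2
((((Q -> Q) <-> (Q -> Q)) <-> ((Q -> Q) -> Q)) <-> !(Q <-> (Q -> P))) -> ((((!Q <-> P) -> P) <-> !Q) -> ((!Q <-> Q) -> (Q <-> Q))) = 1/2 -> 1/2 = 1/2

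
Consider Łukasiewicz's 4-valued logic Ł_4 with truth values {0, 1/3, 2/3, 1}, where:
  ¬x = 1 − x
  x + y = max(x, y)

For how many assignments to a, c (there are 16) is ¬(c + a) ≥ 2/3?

a = 0, c = 0 ↦ 1  ≥
a = 0, c = 1/3 ↦ 2/3  ≥
a = 0, c = 2/3 ↦ 1/3  <
a = 0, c = 1 ↦ 0  <
a = 1/3, c = 0 ↦ 2/3  ≥
a = 1/3, c = 1/3 ↦ 2/3  ≥
a = 1/3, c = 2/3 ↦ 1/3  <
a = 1/3, c = 1 ↦ 0  <
a = 2/3, c = 0 ↦ 1/3  <
a = 2/3, c = 1/3 ↦ 1/3  <
a = 2/3, c = 2/3 ↦ 1/3  <
a = 2/3, c = 1 ↦ 0  <
a = 1, c = 0 ↦ 0  <
a = 1, c = 1/3 ↦ 0  <
a = 1, c = 2/3 ↦ 0  <
a = 1, c = 1 ↦ 0  <
So 4 of the 16 assignments meet the threshold.

4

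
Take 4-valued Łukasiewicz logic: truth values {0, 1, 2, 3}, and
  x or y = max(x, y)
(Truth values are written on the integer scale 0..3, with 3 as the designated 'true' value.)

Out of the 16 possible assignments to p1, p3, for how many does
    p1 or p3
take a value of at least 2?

12

p1 = 0, p3 = 0 ↦ 0  <
p1 = 0, p3 = 1 ↦ 1  <
p1 = 0, p3 = 2 ↦ 2  ≥
p1 = 0, p3 = 3 ↦ 3  ≥
p1 = 1, p3 = 0 ↦ 1  <
p1 = 1, p3 = 1 ↦ 1  <
p1 = 1, p3 = 2 ↦ 2  ≥
p1 = 1, p3 = 3 ↦ 3  ≥
p1 = 2, p3 = 0 ↦ 2  ≥
p1 = 2, p3 = 1 ↦ 2  ≥
p1 = 2, p3 = 2 ↦ 2  ≥
p1 = 2, p3 = 3 ↦ 3  ≥
p1 = 3, p3 = 0 ↦ 3  ≥
p1 = 3, p3 = 1 ↦ 3  ≥
p1 = 3, p3 = 2 ↦ 3  ≥
p1 = 3, p3 = 3 ↦ 3  ≥
So 12 of the 16 assignments meet the threshold.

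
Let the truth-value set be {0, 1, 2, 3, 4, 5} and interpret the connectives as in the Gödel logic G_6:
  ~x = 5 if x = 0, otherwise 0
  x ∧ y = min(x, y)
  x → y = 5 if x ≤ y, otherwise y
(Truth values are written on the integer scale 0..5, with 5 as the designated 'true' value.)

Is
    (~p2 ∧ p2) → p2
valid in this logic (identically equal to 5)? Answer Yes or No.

Yes

p2 = 0 ↦ 5
p2 = 1 ↦ 5
p2 = 2 ↦ 5
p2 = 3 ↦ 5
p2 = 4 ↦ 5
p2 = 5 ↦ 5
Every assignment gives a value ≥ 5.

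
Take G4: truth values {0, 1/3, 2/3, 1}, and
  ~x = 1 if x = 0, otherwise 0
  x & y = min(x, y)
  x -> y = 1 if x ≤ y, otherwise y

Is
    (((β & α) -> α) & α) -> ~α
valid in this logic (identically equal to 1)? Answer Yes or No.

Counterexample: take α = 1/3, β = 0.
β & α = 0 & 1/3 = 0
(β & α) -> α = 0 -> 1/3 = 1
((β & α) -> α) & α = 1 & 1/3 = 1/3
~α = ~1/3 = 0
(((β & α) -> α) & α) -> ~α = 1/3 -> 0 = 0
This gives 0 ≠ 1.

No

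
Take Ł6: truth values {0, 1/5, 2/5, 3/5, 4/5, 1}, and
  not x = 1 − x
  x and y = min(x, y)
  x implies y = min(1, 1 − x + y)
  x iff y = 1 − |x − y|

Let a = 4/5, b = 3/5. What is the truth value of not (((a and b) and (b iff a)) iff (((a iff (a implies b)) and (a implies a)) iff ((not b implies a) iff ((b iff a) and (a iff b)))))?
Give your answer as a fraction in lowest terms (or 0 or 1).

a and b = 4/5 and 3/5 = 3/5
b iff a = 3/5 iff 4/5 = 4/5
(a and b) and (b iff a) = 3/5 and 4/5 = 3/5
a implies b = 4/5 implies 3/5 = 4/5
a iff (a implies b) = 4/5 iff 4/5 = 1
a implies a = 4/5 implies 4/5 = 1
(a iff (a implies b)) and (a implies a) = 1 and 1 = 1
not b = not 3/5 = 2/5
not b implies a = 2/5 implies 4/5 = 1
b iff a = 3/5 iff 4/5 = 4/5
a iff b = 4/5 iff 3/5 = 4/5
(b iff a) and (a iff b) = 4/5 and 4/5 = 4/5
(not b implies a) iff ((b iff a) and (a iff b)) = 1 iff 4/5 = 4/5
((a iff (a implies b)) and (a implies a)) iff ((not b implies a) iff ((b iff a) and (a iff b))) = 1 iff 4/5 = 4/5
((a and b) and (b iff a)) iff (((a iff (a implies b)) and (a implies a)) iff ((not b implies a) iff ((b iff a) and (a iff b)))) = 3/5 iff 4/5 = 4/5
not (((a and b) and (b iff a)) iff (((a iff (a implies b)) and (a implies a)) iff ((not b implies a) iff ((b iff a) and (a iff b))))) = not 4/5 = 1/5

1/5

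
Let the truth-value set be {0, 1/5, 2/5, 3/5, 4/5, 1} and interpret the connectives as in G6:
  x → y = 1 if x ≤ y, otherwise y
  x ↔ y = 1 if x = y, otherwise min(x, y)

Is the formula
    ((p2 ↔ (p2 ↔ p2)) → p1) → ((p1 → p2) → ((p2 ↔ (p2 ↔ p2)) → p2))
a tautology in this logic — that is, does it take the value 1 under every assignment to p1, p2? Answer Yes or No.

At p1 = 3/5, p2 = 2/5, for instance:
p2 ↔ p2 = 2/5 ↔ 2/5 = 1
p2 ↔ (p2 ↔ p2) = 2/5 ↔ 1 = 2/5
(p2 ↔ (p2 ↔ p2)) → p1 = 2/5 → 3/5 = 1
p1 → p2 = 3/5 → 2/5 = 2/5
(p2 ↔ (p2 ↔ p2)) → p2 = 2/5 → 2/5 = 1
(p1 → p2) → ((p2 ↔ (p2 ↔ p2)) → p2) = 2/5 → 1 = 1
((p2 ↔ (p2 ↔ p2)) → p1) → ((p1 → p2) → ((p2 ↔ (p2 ↔ p2)) → p2)) = 1 → 1 = 1
and checking the remaining 35 assignments likewise gives ≥ 1 in every case.

Yes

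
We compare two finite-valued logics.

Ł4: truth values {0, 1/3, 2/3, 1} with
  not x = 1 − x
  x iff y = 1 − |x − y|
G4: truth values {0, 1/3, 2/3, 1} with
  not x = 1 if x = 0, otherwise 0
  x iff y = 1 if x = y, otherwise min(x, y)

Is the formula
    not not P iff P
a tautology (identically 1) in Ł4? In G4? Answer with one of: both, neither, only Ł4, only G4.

only Ł4

In Ł4: every assignment gives 1 — tautology.
In G4: at P = 1/3 the value is 1/3 — not a tautology.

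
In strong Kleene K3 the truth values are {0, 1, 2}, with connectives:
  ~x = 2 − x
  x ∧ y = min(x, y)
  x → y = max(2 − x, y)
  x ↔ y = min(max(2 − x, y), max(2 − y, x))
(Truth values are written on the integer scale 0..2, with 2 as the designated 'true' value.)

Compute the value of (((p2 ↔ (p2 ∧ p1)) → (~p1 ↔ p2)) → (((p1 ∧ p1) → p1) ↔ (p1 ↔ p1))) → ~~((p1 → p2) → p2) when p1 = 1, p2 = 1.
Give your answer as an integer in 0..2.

1

p2 ∧ p1 = 1 ∧ 1 = 1
p2 ↔ (p2 ∧ p1) = 1 ↔ 1 = 1
~p1 = ~1 = 1
~p1 ↔ p2 = 1 ↔ 1 = 1
(p2 ↔ (p2 ∧ p1)) → (~p1 ↔ p2) = 1 → 1 = 1
p1 ∧ p1 = 1 ∧ 1 = 1
(p1 ∧ p1) → p1 = 1 → 1 = 1
p1 ↔ p1 = 1 ↔ 1 = 1
((p1 ∧ p1) → p1) ↔ (p1 ↔ p1) = 1 ↔ 1 = 1
((p2 ↔ (p2 ∧ p1)) → (~p1 ↔ p2)) → (((p1 ∧ p1) → p1) ↔ (p1 ↔ p1)) = 1 → 1 = 1
p1 → p2 = 1 → 1 = 1
(p1 → p2) → p2 = 1 → 1 = 1
~((p1 → p2) → p2) = ~1 = 1
~~((p1 → p2) → p2) = ~1 = 1
(((p2 ↔ (p2 ∧ p1)) → (~p1 ↔ p2)) → (((p1 ∧ p1) → p1) ↔ (p1 ↔ p1))) → ~~((p1 → p2) → p2) = 1 → 1 = 1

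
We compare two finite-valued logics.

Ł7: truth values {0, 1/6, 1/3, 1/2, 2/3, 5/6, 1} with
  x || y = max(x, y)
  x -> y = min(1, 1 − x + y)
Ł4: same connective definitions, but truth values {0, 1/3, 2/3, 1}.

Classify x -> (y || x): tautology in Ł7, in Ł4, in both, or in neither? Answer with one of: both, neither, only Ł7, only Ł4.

both

In Ł7: every assignment gives 1 — tautology.
In Ł4: every assignment gives 1 — tautology.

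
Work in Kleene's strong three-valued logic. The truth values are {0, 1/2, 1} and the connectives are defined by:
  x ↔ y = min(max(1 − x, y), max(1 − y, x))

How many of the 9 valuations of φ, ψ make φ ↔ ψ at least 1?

φ = 0, ψ = 0 ↦ 1  ≥
φ = 0, ψ = 1/2 ↦ 1/2  <
φ = 0, ψ = 1 ↦ 0  <
φ = 1/2, ψ = 0 ↦ 1/2  <
φ = 1/2, ψ = 1/2 ↦ 1/2  <
φ = 1/2, ψ = 1 ↦ 1/2  <
φ = 1, ψ = 0 ↦ 0  <
φ = 1, ψ = 1/2 ↦ 1/2  <
φ = 1, ψ = 1 ↦ 1  ≥
So 2 of the 9 assignments meet the threshold.

2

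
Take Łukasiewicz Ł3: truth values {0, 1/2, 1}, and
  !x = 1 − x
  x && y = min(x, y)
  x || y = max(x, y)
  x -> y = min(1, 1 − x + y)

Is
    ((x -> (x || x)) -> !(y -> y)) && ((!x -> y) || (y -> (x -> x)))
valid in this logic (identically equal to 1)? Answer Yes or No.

No

Counterexample: take x = 0, y = 0.
x || x = 0 || 0 = 0
x -> (x || x) = 0 -> 0 = 1
y -> y = 0 -> 0 = 1
!(y -> y) = !1 = 0
(x -> (x || x)) -> !(y -> y) = 1 -> 0 = 0
!x = !0 = 1
!x -> y = 1 -> 0 = 0
x -> x = 0 -> 0 = 1
y -> (x -> x) = 0 -> 1 = 1
(!x -> y) || (y -> (x -> x)) = 0 || 1 = 1
((x -> (x || x)) -> !(y -> y)) && ((!x -> y) || (y -> (x -> x))) = 0 && 1 = 0
This gives 0 ≠ 1.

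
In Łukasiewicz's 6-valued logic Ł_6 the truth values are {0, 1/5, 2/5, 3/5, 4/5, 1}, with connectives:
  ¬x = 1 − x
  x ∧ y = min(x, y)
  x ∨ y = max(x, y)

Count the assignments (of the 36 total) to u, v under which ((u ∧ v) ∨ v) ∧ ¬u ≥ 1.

value 1: 1 assignment (counts)
value 4/5: 3 assignments
value 3/5: 5 assignments
value 2/5: 7 assignments
value 1/5: 9 assignments
value 0: 11 assignments
So 1 of the 36 assignments meets the threshold.

1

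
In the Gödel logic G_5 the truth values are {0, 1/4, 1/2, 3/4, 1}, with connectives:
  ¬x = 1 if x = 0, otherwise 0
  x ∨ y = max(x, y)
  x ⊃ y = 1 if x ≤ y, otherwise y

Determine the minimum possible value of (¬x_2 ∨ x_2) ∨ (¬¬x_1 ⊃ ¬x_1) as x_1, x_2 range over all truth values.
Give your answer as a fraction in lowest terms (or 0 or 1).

Take x_1 = 1/4, x_2 = 1/4:
¬x_2 = ¬1/4 = 0
¬x_2 ∨ x_2 = 0 ∨ 1/4 = 1/4
¬x_1 = ¬1/4 = 0
¬¬x_1 = ¬0 = 1
¬x_1 = ¬1/4 = 0
¬¬x_1 ⊃ ¬x_1 = 1 ⊃ 0 = 0
(¬x_2 ∨ x_2) ∨ (¬¬x_1 ⊃ ¬x_1) = 1/4 ∨ 0 = 1/4
No assignment yields a value below 1/4, so this is the minimum.

1/4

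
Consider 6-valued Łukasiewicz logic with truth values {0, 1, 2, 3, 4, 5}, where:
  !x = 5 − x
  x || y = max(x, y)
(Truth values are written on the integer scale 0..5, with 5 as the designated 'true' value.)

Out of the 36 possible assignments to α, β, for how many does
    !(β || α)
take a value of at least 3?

9

value 5: 1 assignment (counts)
value 4: 3 assignments (counts)
value 3: 5 assignments (counts)
value 2: 7 assignments
value 1: 9 assignments
value 0: 11 assignments
So 9 of the 36 assignments meet the threshold.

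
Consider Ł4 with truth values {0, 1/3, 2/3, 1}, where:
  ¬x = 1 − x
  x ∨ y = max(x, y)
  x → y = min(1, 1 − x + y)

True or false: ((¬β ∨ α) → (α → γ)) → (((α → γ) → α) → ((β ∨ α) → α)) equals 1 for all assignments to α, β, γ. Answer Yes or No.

No

Counterexample: take α = 1/3, β = 1, γ = 0.
¬β = ¬1 = 0
¬β ∨ α = 0 ∨ 1/3 = 1/3
α → γ = 1/3 → 0 = 2/3
(¬β ∨ α) → (α → γ) = 1/3 → 2/3 = 1
α → γ = 1/3 → 0 = 2/3
(α → γ) → α = 2/3 → 1/3 = 2/3
β ∨ α = 1 ∨ 1/3 = 1
(β ∨ α) → α = 1 → 1/3 = 1/3
((α → γ) → α) → ((β ∨ α) → α) = 2/3 → 1/3 = 2/3
((¬β ∨ α) → (α → γ)) → (((α → γ) → α) → ((β ∨ α) → α)) = 1 → 2/3 = 2/3
This gives 2/3 ≠ 1.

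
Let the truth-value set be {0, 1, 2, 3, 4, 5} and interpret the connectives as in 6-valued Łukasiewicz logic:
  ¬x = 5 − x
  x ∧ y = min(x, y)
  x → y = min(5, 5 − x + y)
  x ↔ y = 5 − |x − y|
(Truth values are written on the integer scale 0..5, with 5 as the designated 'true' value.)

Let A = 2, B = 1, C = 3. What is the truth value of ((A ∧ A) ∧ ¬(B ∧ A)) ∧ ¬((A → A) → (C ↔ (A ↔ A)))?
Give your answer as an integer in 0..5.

A ∧ A = 2 ∧ 2 = 2
B ∧ A = 1 ∧ 2 = 1
¬(B ∧ A) = ¬1 = 4
(A ∧ A) ∧ ¬(B ∧ A) = 2 ∧ 4 = 2
A → A = 2 → 2 = 5
A ↔ A = 2 ↔ 2 = 5
C ↔ (A ↔ A) = 3 ↔ 5 = 3
(A → A) → (C ↔ (A ↔ A)) = 5 → 3 = 3
¬((A → A) → (C ↔ (A ↔ A))) = ¬3 = 2
((A ∧ A) ∧ ¬(B ∧ A)) ∧ ¬((A → A) → (C ↔ (A ↔ A))) = 2 ∧ 2 = 2

2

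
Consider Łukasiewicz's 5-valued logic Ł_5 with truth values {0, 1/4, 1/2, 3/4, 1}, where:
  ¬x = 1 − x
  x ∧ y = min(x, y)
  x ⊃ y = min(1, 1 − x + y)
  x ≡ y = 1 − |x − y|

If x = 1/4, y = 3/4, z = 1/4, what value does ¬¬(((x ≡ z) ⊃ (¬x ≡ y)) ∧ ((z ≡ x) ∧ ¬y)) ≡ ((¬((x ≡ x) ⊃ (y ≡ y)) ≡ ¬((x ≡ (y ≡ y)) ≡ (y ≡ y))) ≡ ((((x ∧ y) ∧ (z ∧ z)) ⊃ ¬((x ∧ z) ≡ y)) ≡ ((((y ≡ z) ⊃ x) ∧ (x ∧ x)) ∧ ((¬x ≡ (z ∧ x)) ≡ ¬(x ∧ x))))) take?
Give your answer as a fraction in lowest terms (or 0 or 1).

1/4

x ≡ z = 1/4 ≡ 1/4 = 1
¬x = ¬1/4 = 3/4
¬x ≡ y = 3/4 ≡ 3/4 = 1
(x ≡ z) ⊃ (¬x ≡ y) = 1 ⊃ 1 = 1
z ≡ x = 1/4 ≡ 1/4 = 1
¬y = ¬3/4 = 1/4
(z ≡ x) ∧ ¬y = 1 ∧ 1/4 = 1/4
((x ≡ z) ⊃ (¬x ≡ y)) ∧ ((z ≡ x) ∧ ¬y) = 1 ∧ 1/4 = 1/4
¬(((x ≡ z) ⊃ (¬x ≡ y)) ∧ ((z ≡ x) ∧ ¬y)) = ¬1/4 = 3/4
¬¬(((x ≡ z) ⊃ (¬x ≡ y)) ∧ ((z ≡ x) ∧ ¬y)) = ¬3/4 = 1/4
x ≡ x = 1/4 ≡ 1/4 = 1
y ≡ y = 3/4 ≡ 3/4 = 1
(x ≡ x) ⊃ (y ≡ y) = 1 ⊃ 1 = 1
¬((x ≡ x) ⊃ (y ≡ y)) = ¬1 = 0
y ≡ y = 3/4 ≡ 3/4 = 1
x ≡ (y ≡ y) = 1/4 ≡ 1 = 1/4
y ≡ y = 3/4 ≡ 3/4 = 1
(x ≡ (y ≡ y)) ≡ (y ≡ y) = 1/4 ≡ 1 = 1/4
¬((x ≡ (y ≡ y)) ≡ (y ≡ y)) = ¬1/4 = 3/4
¬((x ≡ x) ⊃ (y ≡ y)) ≡ ¬((x ≡ (y ≡ y)) ≡ (y ≡ y)) = 0 ≡ 3/4 = 1/4
x ∧ y = 1/4 ∧ 3/4 = 1/4
z ∧ z = 1/4 ∧ 1/4 = 1/4
(x ∧ y) ∧ (z ∧ z) = 1/4 ∧ 1/4 = 1/4
x ∧ z = 1/4 ∧ 1/4 = 1/4
(x ∧ z) ≡ y = 1/4 ≡ 3/4 = 1/2
¬((x ∧ z) ≡ y) = ¬1/2 = 1/2
((x ∧ y) ∧ (z ∧ z)) ⊃ ¬((x ∧ z) ≡ y) = 1/4 ⊃ 1/2 = 1
y ≡ z = 3/4 ≡ 1/4 = 1/2
(y ≡ z) ⊃ x = 1/2 ⊃ 1/4 = 3/4
x ∧ x = 1/4 ∧ 1/4 = 1/4
((y ≡ z) ⊃ x) ∧ (x ∧ x) = 3/4 ∧ 1/4 = 1/4
¬x = ¬1/4 = 3/4
z ∧ x = 1/4 ∧ 1/4 = 1/4
¬x ≡ (z ∧ x) = 3/4 ≡ 1/4 = 1/2
x ∧ x = 1/4 ∧ 1/4 = 1/4
¬(x ∧ x) = ¬1/4 = 3/4
(¬x ≡ (z ∧ x)) ≡ ¬(x ∧ x) = 1/2 ≡ 3/4 = 3/4
(((y ≡ z) ⊃ x) ∧ (x ∧ x)) ∧ ((¬x ≡ (z ∧ x)) ≡ ¬(x ∧ x)) = 1/4 ∧ 3/4 = 1/4
(((x ∧ y) ∧ (z ∧ z)) ⊃ ¬((x ∧ z) ≡ y)) ≡ ((((y ≡ z) ⊃ x) ∧ (x ∧ x)) ∧ ((¬x ≡ (z ∧ x)) ≡ ¬(x ∧ x))) = 1 ≡ 1/4 = 1/4
(¬((x ≡ x) ⊃ (y ≡ y)) ≡ ¬((x ≡ (y ≡ y)) ≡ (y ≡ y))) ≡ ((((x ∧ y) ∧ (z ∧ z)) ⊃ ¬((x ∧ z) ≡ y)) ≡ ((((y ≡ z) ⊃ x) ∧ (x ∧ x)) ∧ ((¬x ≡ (z ∧ x)) ≡ ¬(x ∧ x)))) = 1/4 ≡ 1/4 = 1
¬¬(((x ≡ z) ⊃ (¬x ≡ y)) ∧ ((z ≡ x) ∧ ¬y)) ≡ ((¬((x ≡ x) ⊃ (y ≡ y)) ≡ ¬((x ≡ (y ≡ y)) ≡ (y ≡ y))) ≡ ((((x ∧ y) ∧ (z ∧ z)) ⊃ ¬((x ∧ z) ≡ y)) ≡ ((((y ≡ z) ⊃ x) ∧ (x ∧ x)) ∧ ((¬x ≡ (z ∧ x)) ≡ ¬(x ∧ x))))) = 1/4 ≡ 1 = 1/4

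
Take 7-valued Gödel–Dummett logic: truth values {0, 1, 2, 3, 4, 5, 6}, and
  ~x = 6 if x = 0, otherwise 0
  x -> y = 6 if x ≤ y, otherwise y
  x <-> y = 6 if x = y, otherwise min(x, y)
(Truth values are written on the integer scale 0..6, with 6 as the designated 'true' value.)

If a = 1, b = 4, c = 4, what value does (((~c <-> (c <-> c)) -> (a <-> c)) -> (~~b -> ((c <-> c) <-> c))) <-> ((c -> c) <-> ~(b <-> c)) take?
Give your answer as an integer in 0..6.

0

~c = ~4 = 0
c <-> c = 4 <-> 4 = 6
~c <-> (c <-> c) = 0 <-> 6 = 0
a <-> c = 1 <-> 4 = 1
(~c <-> (c <-> c)) -> (a <-> c) = 0 -> 1 = 6
~b = ~4 = 0
~~b = ~0 = 6
c <-> c = 4 <-> 4 = 6
(c <-> c) <-> c = 6 <-> 4 = 4
~~b -> ((c <-> c) <-> c) = 6 -> 4 = 4
((~c <-> (c <-> c)) -> (a <-> c)) -> (~~b -> ((c <-> c) <-> c)) = 6 -> 4 = 4
c -> c = 4 -> 4 = 6
b <-> c = 4 <-> 4 = 6
~(b <-> c) = ~6 = 0
(c -> c) <-> ~(b <-> c) = 6 <-> 0 = 0
(((~c <-> (c <-> c)) -> (a <-> c)) -> (~~b -> ((c <-> c) <-> c))) <-> ((c -> c) <-> ~(b <-> c)) = 4 <-> 0 = 0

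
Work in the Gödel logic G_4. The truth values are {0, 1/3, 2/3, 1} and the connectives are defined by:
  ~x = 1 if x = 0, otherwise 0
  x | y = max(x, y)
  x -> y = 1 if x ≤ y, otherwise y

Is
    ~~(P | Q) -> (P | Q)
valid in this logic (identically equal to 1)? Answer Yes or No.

No

Counterexample: take P = 0, Q = 1/3.
P | Q = 0 | 1/3 = 1/3
~(P | Q) = ~1/3 = 0
~~(P | Q) = ~0 = 1
~~(P | Q) -> (P | Q) = 1 -> 1/3 = 1/3
This gives 1/3 ≠ 1.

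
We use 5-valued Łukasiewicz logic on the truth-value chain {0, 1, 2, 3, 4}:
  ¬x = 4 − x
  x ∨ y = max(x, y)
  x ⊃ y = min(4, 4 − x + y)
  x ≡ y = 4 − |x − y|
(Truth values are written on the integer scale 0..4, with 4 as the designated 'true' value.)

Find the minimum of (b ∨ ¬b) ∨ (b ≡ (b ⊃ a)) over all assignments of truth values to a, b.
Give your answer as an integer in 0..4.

Take a = 2, b = 2:
¬b = ¬2 = 2
b ∨ ¬b = 2 ∨ 2 = 2
b ⊃ a = 2 ⊃ 2 = 4
b ≡ (b ⊃ a) = 2 ≡ 4 = 2
(b ∨ ¬b) ∨ (b ≡ (b ⊃ a)) = 2 ∨ 2 = 2
No assignment yields a value below 2, so this is the minimum.

2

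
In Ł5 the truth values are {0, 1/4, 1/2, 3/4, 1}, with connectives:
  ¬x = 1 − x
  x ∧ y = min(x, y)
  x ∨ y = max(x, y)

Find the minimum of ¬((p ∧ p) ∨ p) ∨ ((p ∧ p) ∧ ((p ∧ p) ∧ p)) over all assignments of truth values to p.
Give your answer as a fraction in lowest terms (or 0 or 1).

1/2

Take p = 1/2:
p ∧ p = 1/2 ∧ 1/2 = 1/2
(p ∧ p) ∨ p = 1/2 ∨ 1/2 = 1/2
¬((p ∧ p) ∨ p) = ¬1/2 = 1/2
p ∧ p = 1/2 ∧ 1/2 = 1/2
p ∧ p = 1/2 ∧ 1/2 = 1/2
(p ∧ p) ∧ p = 1/2 ∧ 1/2 = 1/2
(p ∧ p) ∧ ((p ∧ p) ∧ p) = 1/2 ∧ 1/2 = 1/2
¬((p ∧ p) ∨ p) ∨ ((p ∧ p) ∧ ((p ∧ p) ∧ p)) = 1/2 ∨ 1/2 = 1/2
No assignment yields a value below 1/2, so this is the minimum.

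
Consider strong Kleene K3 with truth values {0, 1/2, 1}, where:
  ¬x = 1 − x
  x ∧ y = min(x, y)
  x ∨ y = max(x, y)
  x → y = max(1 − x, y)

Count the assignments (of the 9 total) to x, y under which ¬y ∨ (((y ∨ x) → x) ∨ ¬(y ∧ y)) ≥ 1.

x = 0, y = 0 ↦ 1  ≥
x = 0, y = 1/2 ↦ 1/2  <
x = 0, y = 1 ↦ 0  <
x = 1/2, y = 0 ↦ 1  ≥
x = 1/2, y = 1/2 ↦ 1/2  <
x = 1/2, y = 1 ↦ 1/2  <
x = 1, y = 0 ↦ 1  ≥
x = 1, y = 1/2 ↦ 1  ≥
x = 1, y = 1 ↦ 1  ≥
So 5 of the 9 assignments meet the threshold.

5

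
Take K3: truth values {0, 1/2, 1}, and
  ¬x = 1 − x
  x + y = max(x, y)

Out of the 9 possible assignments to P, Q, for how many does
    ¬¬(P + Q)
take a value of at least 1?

5

P = 0, Q = 0 ↦ 0  <
P = 0, Q = 1/2 ↦ 1/2  <
P = 0, Q = 1 ↦ 1  ≥
P = 1/2, Q = 0 ↦ 1/2  <
P = 1/2, Q = 1/2 ↦ 1/2  <
P = 1/2, Q = 1 ↦ 1  ≥
P = 1, Q = 0 ↦ 1  ≥
P = 1, Q = 1/2 ↦ 1  ≥
P = 1, Q = 1 ↦ 1  ≥
So 5 of the 9 assignments meet the threshold.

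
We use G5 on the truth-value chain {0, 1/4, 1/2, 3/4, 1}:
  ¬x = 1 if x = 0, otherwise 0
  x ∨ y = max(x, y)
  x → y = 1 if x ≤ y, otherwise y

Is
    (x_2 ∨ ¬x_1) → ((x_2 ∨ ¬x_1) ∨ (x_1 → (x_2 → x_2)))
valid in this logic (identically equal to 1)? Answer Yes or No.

At x_1 = 1/4, x_2 = 1/2, for instance:
¬x_1 = ¬1/4 = 0
x_2 ∨ ¬x_1 = 1/2 ∨ 0 = 1/2
x_2 → x_2 = 1/2 → 1/2 = 1
x_1 → (x_2 → x_2) = 1/4 → 1 = 1
(x_2 ∨ ¬x_1) ∨ (x_1 → (x_2 → x_2)) = 1/2 ∨ 1 = 1
(x_2 ∨ ¬x_1) → ((x_2 ∨ ¬x_1) ∨ (x_1 → (x_2 → x_2))) = 1/2 → 1 = 1
and checking the remaining 24 assignments likewise gives ≥ 1 in every case.

Yes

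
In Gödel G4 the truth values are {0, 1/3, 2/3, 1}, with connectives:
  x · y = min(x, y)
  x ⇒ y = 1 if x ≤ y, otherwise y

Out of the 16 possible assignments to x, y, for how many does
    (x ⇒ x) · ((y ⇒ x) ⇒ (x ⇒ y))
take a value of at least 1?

10

x = 0, y = 0 ↦ 1  ≥
x = 0, y = 1/3 ↦ 1  ≥
x = 0, y = 2/3 ↦ 1  ≥
x = 0, y = 1 ↦ 1  ≥
x = 1/3, y = 0 ↦ 0  <
x = 1/3, y = 1/3 ↦ 1  ≥
x = 1/3, y = 2/3 ↦ 1  ≥
x = 1/3, y = 1 ↦ 1  ≥
x = 2/3, y = 0 ↦ 0  <
x = 2/3, y = 1/3 ↦ 1/3  <
x = 2/3, y = 2/3 ↦ 1  ≥
x = 2/3, y = 1 ↦ 1  ≥
x = 1, y = 0 ↦ 0  <
x = 1, y = 1/3 ↦ 1/3  <
x = 1, y = 2/3 ↦ 2/3  <
x = 1, y = 1 ↦ 1  ≥
So 10 of the 16 assignments meet the threshold.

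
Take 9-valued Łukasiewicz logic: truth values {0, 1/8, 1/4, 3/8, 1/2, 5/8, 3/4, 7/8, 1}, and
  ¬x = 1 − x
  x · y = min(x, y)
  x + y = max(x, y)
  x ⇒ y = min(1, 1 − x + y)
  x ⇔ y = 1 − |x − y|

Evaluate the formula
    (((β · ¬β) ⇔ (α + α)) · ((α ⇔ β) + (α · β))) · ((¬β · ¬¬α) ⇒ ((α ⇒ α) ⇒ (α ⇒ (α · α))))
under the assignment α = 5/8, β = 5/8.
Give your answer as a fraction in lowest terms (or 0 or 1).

¬β = ¬5/8 = 3/8
β · ¬β = 5/8 · 3/8 = 3/8
α + α = 5/8 + 5/8 = 5/8
(β · ¬β) ⇔ (α + α) = 3/8 ⇔ 5/8 = 3/4
α ⇔ β = 5/8 ⇔ 5/8 = 1
α · β = 5/8 · 5/8 = 5/8
(α ⇔ β) + (α · β) = 1 + 5/8 = 1
((β · ¬β) ⇔ (α + α)) · ((α ⇔ β) + (α · β)) = 3/4 · 1 = 3/4
¬β = ¬5/8 = 3/8
¬α = ¬5/8 = 3/8
¬¬α = ¬3/8 = 5/8
¬β · ¬¬α = 3/8 · 5/8 = 3/8
α ⇒ α = 5/8 ⇒ 5/8 = 1
α · α = 5/8 · 5/8 = 5/8
α ⇒ (α · α) = 5/8 ⇒ 5/8 = 1
(α ⇒ α) ⇒ (α ⇒ (α · α)) = 1 ⇒ 1 = 1
(¬β · ¬¬α) ⇒ ((α ⇒ α) ⇒ (α ⇒ (α · α))) = 3/8 ⇒ 1 = 1
(((β · ¬β) ⇔ (α + α)) · ((α ⇔ β) + (α · β))) · ((¬β · ¬¬α) ⇒ ((α ⇒ α) ⇒ (α ⇒ (α · α)))) = 3/4 · 1 = 3/4

3/4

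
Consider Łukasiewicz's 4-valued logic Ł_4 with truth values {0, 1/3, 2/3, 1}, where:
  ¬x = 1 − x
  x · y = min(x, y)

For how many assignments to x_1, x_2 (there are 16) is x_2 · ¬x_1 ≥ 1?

1

x_1 = 0, x_2 = 0 ↦ 0  <
x_1 = 0, x_2 = 1/3 ↦ 1/3  <
x_1 = 0, x_2 = 2/3 ↦ 2/3  <
x_1 = 0, x_2 = 1 ↦ 1  ≥
x_1 = 1/3, x_2 = 0 ↦ 0  <
x_1 = 1/3, x_2 = 1/3 ↦ 1/3  <
x_1 = 1/3, x_2 = 2/3 ↦ 2/3  <
x_1 = 1/3, x_2 = 1 ↦ 2/3  <
x_1 = 2/3, x_2 = 0 ↦ 0  <
x_1 = 2/3, x_2 = 1/3 ↦ 1/3  <
x_1 = 2/3, x_2 = 2/3 ↦ 1/3  <
x_1 = 2/3, x_2 = 1 ↦ 1/3  <
x_1 = 1, x_2 = 0 ↦ 0  <
x_1 = 1, x_2 = 1/3 ↦ 0  <
x_1 = 1, x_2 = 2/3 ↦ 0  <
x_1 = 1, x_2 = 1 ↦ 0  <
So 1 of the 16 assignments meets the threshold.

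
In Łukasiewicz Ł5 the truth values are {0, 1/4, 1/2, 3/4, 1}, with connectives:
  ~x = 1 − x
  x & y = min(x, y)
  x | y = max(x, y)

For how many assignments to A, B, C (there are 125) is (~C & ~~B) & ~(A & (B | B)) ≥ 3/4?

8

value 1: 1 assignment (counts)
value 3/4: 7 assignments (counts)
value 1/2: 25 assignments
value 1/4: 43 assignments
value 0: 49 assignments
So 8 of the 125 assignments meet the threshold.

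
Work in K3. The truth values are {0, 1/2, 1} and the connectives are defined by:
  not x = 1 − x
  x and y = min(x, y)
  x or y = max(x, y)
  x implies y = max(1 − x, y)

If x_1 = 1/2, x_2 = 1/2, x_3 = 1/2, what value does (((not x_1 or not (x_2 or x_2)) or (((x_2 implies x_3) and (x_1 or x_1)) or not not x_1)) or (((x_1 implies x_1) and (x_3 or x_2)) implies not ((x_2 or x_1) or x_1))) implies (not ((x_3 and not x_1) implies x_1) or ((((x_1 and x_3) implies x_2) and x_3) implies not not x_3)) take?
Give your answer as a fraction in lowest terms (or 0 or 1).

not x_1 = not 1/2 = 1/2
x_2 or x_2 = 1/2 or 1/2 = 1/2
not (x_2 or x_2) = not 1/2 = 1/2
not x_1 or not (x_2 or x_2) = 1/2 or 1/2 = 1/2
x_2 implies x_3 = 1/2 implies 1/2 = 1/2
x_1 or x_1 = 1/2 or 1/2 = 1/2
(x_2 implies x_3) and (x_1 or x_1) = 1/2 and 1/2 = 1/2
not x_1 = not 1/2 = 1/2
not not x_1 = not 1/2 = 1/2
((x_2 implies x_3) and (x_1 or x_1)) or not not x_1 = 1/2 or 1/2 = 1/2
(not x_1 or not (x_2 or x_2)) or (((x_2 implies x_3) and (x_1 or x_1)) or not not x_1) = 1/2 or 1/2 = 1/2
x_1 implies x_1 = 1/2 implies 1/2 = 1/2
x_3 or x_2 = 1/2 or 1/2 = 1/2
(x_1 implies x_1) and (x_3 or x_2) = 1/2 and 1/2 = 1/2
x_2 or x_1 = 1/2 or 1/2 = 1/2
(x_2 or x_1) or x_1 = 1/2 or 1/2 = 1/2
not ((x_2 or x_1) or x_1) = not 1/2 = 1/2
((x_1 implies x_1) and (x_3 or x_2)) implies not ((x_2 or x_1) or x_1) = 1/2 implies 1/2 = 1/2
((not x_1 or not (x_2 or x_2)) or (((x_2 implies x_3) and (x_1 or x_1)) or not not x_1)) or (((x_1 implies x_1) and (x_3 or x_2)) implies not ((x_2 or x_1) or x_1)) = 1/2 or 1/2 = 1/2
not x_1 = not 1/2 = 1/2
x_3 and not x_1 = 1/2 and 1/2 = 1/2
(x_3 and not x_1) implies x_1 = 1/2 implies 1/2 = 1/2
not ((x_3 and not x_1) implies x_1) = not 1/2 = 1/2
x_1 and x_3 = 1/2 and 1/2 = 1/2
(x_1 and x_3) implies x_2 = 1/2 implies 1/2 = 1/2
((x_1 and x_3) implies x_2) and x_3 = 1/2 and 1/2 = 1/2
not x_3 = not 1/2 = 1/2
not not x_3 = not 1/2 = 1/2
(((x_1 and x_3) implies x_2) and x_3) implies not not x_3 = 1/2 implies 1/2 = 1/2
not ((x_3 and not x_1) implies x_1) or ((((x_1 and x_3) implies x_2) and x_3) implies not not x_3) = 1/2 or 1/2 = 1/2
(((not x_1 or not (x_2 or x_2)) or (((x_2 implies x_3) and (x_1 or x_1)) or not not x_1)) or (((x_1 implies x_1) and (x_3 or x_2)) implies not ((x_2 or x_1) or x_1))) implies (not ((x_3 and not x_1) implies x_1) or ((((x_1 and x_3) implies x_2) and x_3) implies not not x_3)) = 1/2 implies 1/2 = 1/2

1/2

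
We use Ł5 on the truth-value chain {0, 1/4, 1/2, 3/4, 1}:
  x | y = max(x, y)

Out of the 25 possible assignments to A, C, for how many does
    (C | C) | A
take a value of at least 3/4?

16

value 1: 9 assignments (counts)
value 3/4: 7 assignments (counts)
value 1/2: 5 assignments
value 1/4: 3 assignments
value 0: 1 assignment
So 16 of the 25 assignments meet the threshold.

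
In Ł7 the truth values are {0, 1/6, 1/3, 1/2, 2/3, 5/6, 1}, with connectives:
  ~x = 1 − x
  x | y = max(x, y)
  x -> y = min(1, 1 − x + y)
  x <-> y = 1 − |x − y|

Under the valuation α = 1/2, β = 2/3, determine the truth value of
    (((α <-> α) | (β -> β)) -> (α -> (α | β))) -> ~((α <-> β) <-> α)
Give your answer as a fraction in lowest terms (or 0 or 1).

1/3

α <-> α = 1/2 <-> 1/2 = 1
β -> β = 2/3 -> 2/3 = 1
(α <-> α) | (β -> β) = 1 | 1 = 1
α | β = 1/2 | 2/3 = 2/3
α -> (α | β) = 1/2 -> 2/3 = 1
((α <-> α) | (β -> β)) -> (α -> (α | β)) = 1 -> 1 = 1
α <-> β = 1/2 <-> 2/3 = 5/6
(α <-> β) <-> α = 5/6 <-> 1/2 = 2/3
~((α <-> β) <-> α) = ~2/3 = 1/3
(((α <-> α) | (β -> β)) -> (α -> (α | β))) -> ~((α <-> β) <-> α) = 1 -> 1/3 = 1/3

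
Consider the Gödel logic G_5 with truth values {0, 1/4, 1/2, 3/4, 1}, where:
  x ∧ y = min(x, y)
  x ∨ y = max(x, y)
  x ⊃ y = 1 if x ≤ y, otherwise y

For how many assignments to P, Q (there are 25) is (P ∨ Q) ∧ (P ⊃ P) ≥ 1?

value 1: 9 assignments (counts)
value 3/4: 7 assignments
value 1/2: 5 assignments
value 1/4: 3 assignments
value 0: 1 assignment
So 9 of the 25 assignments meet the threshold.

9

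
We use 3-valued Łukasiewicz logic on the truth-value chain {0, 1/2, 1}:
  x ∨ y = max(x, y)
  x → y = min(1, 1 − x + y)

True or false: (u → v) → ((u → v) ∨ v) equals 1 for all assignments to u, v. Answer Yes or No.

Yes

u = 0, v = 0 ↦ 1
u = 0, v = 1/2 ↦ 1
u = 0, v = 1 ↦ 1
u = 1/2, v = 0 ↦ 1
u = 1/2, v = 1/2 ↦ 1
u = 1/2, v = 1 ↦ 1
u = 1, v = 0 ↦ 1
u = 1, v = 1/2 ↦ 1
u = 1, v = 1 ↦ 1
Every assignment gives a value ≥ 1.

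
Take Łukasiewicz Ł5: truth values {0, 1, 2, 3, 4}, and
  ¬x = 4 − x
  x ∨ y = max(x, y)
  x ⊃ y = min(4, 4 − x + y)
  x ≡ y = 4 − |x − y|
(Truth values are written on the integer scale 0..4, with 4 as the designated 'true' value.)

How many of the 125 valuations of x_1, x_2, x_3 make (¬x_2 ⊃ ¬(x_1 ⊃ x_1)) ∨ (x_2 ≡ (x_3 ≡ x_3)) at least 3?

value 4: 25 assignments (counts)
value 3: 25 assignments (counts)
value 2: 25 assignments
value 1: 25 assignments
value 0: 25 assignments
So 50 of the 125 assignments meet the threshold.

50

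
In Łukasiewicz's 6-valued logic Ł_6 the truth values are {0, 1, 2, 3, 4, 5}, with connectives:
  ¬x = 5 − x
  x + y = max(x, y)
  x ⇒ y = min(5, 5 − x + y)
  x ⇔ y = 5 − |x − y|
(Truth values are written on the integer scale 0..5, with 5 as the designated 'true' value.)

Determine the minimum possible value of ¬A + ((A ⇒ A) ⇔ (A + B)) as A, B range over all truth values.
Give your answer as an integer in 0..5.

3

Take A = 2, B = 0:
¬A = ¬2 = 3
A ⇒ A = 2 ⇒ 2 = 5
A + B = 2 + 0 = 2
(A ⇒ A) ⇔ (A + B) = 5 ⇔ 2 = 2
¬A + ((A ⇒ A) ⇔ (A + B)) = 3 + 2 = 3
No assignment yields a value below 3, so this is the minimum.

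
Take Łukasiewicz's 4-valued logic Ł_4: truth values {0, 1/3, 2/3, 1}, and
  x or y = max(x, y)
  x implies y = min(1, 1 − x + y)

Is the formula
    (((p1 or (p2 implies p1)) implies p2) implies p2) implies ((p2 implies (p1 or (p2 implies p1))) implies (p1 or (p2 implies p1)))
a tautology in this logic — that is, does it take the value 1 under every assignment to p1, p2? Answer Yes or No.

Yes

p1 = 0, p2 = 0 ↦ 1
p1 = 0, p2 = 1/3 ↦ 1
p1 = 0, p2 = 2/3 ↦ 1
p1 = 0, p2 = 1 ↦ 1
p1 = 1/3, p2 = 0 ↦ 1
p1 = 1/3, p2 = 1/3 ↦ 1
p1 = 1/3, p2 = 2/3 ↦ 1
p1 = 1/3, p2 = 1 ↦ 1
p1 = 2/3, p2 = 0 ↦ 1
p1 = 2/3, p2 = 1/3 ↦ 1
p1 = 2/3, p2 = 2/3 ↦ 1
p1 = 2/3, p2 = 1 ↦ 1
p1 = 1, p2 = 0 ↦ 1
p1 = 1, p2 = 1/3 ↦ 1
p1 = 1, p2 = 2/3 ↦ 1
p1 = 1, p2 = 1 ↦ 1
Every assignment gives a value ≥ 1.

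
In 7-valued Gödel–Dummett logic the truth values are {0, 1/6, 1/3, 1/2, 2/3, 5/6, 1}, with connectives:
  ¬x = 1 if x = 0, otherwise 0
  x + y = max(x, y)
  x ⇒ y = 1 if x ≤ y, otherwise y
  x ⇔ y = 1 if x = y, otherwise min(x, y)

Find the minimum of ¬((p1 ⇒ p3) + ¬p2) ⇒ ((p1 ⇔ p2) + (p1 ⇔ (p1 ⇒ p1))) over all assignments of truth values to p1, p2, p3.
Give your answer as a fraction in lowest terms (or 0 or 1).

Take p1 = 1/6, p2 = 1/3, p3 = 0:
p1 ⇒ p3 = 1/6 ⇒ 0 = 0
¬p2 = ¬1/3 = 0
(p1 ⇒ p3) + ¬p2 = 0 + 0 = 0
¬((p1 ⇒ p3) + ¬p2) = ¬0 = 1
p1 ⇔ p2 = 1/6 ⇔ 1/3 = 1/6
p1 ⇒ p1 = 1/6 ⇒ 1/6 = 1
p1 ⇔ (p1 ⇒ p1) = 1/6 ⇔ 1 = 1/6
(p1 ⇔ p2) + (p1 ⇔ (p1 ⇒ p1)) = 1/6 + 1/6 = 1/6
¬((p1 ⇒ p3) + ¬p2) ⇒ ((p1 ⇔ p2) + (p1 ⇔ (p1 ⇒ p1))) = 1 ⇒ 1/6 = 1/6
No assignment yields a value below 1/6, so this is the minimum.

1/6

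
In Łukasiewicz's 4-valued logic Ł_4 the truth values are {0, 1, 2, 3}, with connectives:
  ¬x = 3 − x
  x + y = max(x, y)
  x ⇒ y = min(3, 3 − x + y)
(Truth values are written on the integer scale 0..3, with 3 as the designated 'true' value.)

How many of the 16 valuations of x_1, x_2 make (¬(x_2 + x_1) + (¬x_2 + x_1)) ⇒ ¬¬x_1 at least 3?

x_1 = 0, x_2 = 0 ↦ 0  <
x_1 = 0, x_2 = 1 ↦ 1  <
x_1 = 0, x_2 = 2 ↦ 2  <
x_1 = 0, x_2 = 3 ↦ 3  ≥
x_1 = 1, x_2 = 0 ↦ 1  <
x_1 = 1, x_2 = 1 ↦ 2  <
x_1 = 1, x_2 = 2 ↦ 3  ≥
x_1 = 1, x_2 = 3 ↦ 3  ≥
x_1 = 2, x_2 = 0 ↦ 2  <
x_1 = 2, x_2 = 1 ↦ 3  ≥
x_1 = 2, x_2 = 2 ↦ 3  ≥
x_1 = 2, x_2 = 3 ↦ 3  ≥
x_1 = 3, x_2 = 0 ↦ 3  ≥
x_1 = 3, x_2 = 1 ↦ 3  ≥
x_1 = 3, x_2 = 2 ↦ 3  ≥
x_1 = 3, x_2 = 3 ↦ 3  ≥
So 10 of the 16 assignments meet the threshold.

10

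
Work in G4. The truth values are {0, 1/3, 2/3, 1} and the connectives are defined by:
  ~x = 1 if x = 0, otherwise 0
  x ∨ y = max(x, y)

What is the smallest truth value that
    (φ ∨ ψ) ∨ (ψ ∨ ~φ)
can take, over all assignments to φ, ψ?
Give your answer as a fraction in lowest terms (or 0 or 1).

1/3

Take φ = 1/3, ψ = 0:
φ ∨ ψ = 1/3 ∨ 0 = 1/3
~φ = ~1/3 = 0
ψ ∨ ~φ = 0 ∨ 0 = 0
(φ ∨ ψ) ∨ (ψ ∨ ~φ) = 1/3 ∨ 0 = 1/3
No assignment yields a value below 1/3, so this is the minimum.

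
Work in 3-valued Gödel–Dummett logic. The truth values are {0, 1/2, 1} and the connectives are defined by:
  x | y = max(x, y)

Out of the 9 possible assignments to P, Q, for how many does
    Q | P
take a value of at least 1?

P = 0, Q = 0 ↦ 0  <
P = 0, Q = 1/2 ↦ 1/2  <
P = 0, Q = 1 ↦ 1  ≥
P = 1/2, Q = 0 ↦ 1/2  <
P = 1/2, Q = 1/2 ↦ 1/2  <
P = 1/2, Q = 1 ↦ 1  ≥
P = 1, Q = 0 ↦ 1  ≥
P = 1, Q = 1/2 ↦ 1  ≥
P = 1, Q = 1 ↦ 1  ≥
So 5 of the 9 assignments meet the threshold.

5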